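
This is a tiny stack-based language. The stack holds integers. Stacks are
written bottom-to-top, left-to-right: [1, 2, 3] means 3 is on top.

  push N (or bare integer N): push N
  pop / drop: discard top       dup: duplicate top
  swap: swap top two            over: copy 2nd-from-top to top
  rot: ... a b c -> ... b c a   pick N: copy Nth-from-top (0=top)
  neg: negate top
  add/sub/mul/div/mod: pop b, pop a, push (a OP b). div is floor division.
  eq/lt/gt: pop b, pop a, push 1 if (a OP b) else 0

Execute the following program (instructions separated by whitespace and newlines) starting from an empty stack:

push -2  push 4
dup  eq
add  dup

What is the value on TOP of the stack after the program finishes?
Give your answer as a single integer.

Answer: -1

Derivation:
After 'push -2': [-2]
After 'push 4': [-2, 4]
After 'dup': [-2, 4, 4]
After 'eq': [-2, 1]
After 'add': [-1]
After 'dup': [-1, -1]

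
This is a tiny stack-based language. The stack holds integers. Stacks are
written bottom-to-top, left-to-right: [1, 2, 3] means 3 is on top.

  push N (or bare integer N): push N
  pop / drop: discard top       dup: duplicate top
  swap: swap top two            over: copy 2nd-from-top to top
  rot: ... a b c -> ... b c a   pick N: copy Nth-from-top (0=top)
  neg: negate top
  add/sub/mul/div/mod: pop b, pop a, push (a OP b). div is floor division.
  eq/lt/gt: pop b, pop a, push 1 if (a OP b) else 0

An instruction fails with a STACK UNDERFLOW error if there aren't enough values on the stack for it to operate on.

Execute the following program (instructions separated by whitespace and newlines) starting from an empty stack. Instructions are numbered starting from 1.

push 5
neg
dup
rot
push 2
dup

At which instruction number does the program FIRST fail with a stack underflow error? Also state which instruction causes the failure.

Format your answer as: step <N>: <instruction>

Step 1 ('push 5'): stack = [5], depth = 1
Step 2 ('neg'): stack = [-5], depth = 1
Step 3 ('dup'): stack = [-5, -5], depth = 2
Step 4 ('rot'): needs 3 value(s) but depth is 2 — STACK UNDERFLOW

Answer: step 4: rot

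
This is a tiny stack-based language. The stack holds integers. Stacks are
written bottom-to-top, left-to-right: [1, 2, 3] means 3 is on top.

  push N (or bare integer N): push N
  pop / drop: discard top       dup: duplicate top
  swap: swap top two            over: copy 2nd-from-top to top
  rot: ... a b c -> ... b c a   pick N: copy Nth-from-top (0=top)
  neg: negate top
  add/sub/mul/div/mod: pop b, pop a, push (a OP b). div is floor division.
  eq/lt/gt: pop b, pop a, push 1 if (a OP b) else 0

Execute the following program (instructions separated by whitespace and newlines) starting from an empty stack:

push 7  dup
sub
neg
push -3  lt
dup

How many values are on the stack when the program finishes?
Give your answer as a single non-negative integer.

Answer: 2

Derivation:
After 'push 7': stack = [7] (depth 1)
After 'dup': stack = [7, 7] (depth 2)
After 'sub': stack = [0] (depth 1)
After 'neg': stack = [0] (depth 1)
After 'push -3': stack = [0, -3] (depth 2)
After 'lt': stack = [0] (depth 1)
After 'dup': stack = [0, 0] (depth 2)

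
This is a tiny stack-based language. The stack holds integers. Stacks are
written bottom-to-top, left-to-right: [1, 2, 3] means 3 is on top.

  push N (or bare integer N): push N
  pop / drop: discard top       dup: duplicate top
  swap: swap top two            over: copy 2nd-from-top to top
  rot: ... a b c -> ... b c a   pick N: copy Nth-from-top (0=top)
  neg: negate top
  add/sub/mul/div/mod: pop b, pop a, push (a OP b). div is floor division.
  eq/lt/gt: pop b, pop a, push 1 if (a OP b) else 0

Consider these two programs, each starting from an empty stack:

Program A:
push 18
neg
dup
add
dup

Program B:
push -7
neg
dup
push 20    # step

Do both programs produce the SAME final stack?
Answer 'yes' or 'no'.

Program A trace:
  After 'push 18': [18]
  After 'neg': [-18]
  After 'dup': [-18, -18]
  After 'add': [-36]
  After 'dup': [-36, -36]
Program A final stack: [-36, -36]

Program B trace:
  After 'push -7': [-7]
  After 'neg': [7]
  After 'dup': [7, 7]
  After 'push 20': [7, 7, 20]
Program B final stack: [7, 7, 20]
Same: no

Answer: no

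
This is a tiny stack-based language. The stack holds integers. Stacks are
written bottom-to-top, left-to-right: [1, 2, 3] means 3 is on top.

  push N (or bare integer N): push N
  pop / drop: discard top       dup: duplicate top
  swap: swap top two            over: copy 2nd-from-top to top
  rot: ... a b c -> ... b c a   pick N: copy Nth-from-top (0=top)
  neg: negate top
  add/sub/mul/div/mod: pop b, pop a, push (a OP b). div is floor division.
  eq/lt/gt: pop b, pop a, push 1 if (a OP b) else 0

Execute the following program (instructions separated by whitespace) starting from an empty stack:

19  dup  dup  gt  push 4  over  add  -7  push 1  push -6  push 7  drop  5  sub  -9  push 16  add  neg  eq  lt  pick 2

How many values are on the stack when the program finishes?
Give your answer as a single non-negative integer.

After 'push 19': stack = [19] (depth 1)
After 'dup': stack = [19, 19] (depth 2)
After 'dup': stack = [19, 19, 19] (depth 3)
After 'gt': stack = [19, 0] (depth 2)
After 'push 4': stack = [19, 0, 4] (depth 3)
After 'over': stack = [19, 0, 4, 0] (depth 4)
After 'add': stack = [19, 0, 4] (depth 3)
After 'push -7': stack = [19, 0, 4, -7] (depth 4)
After 'push 1': stack = [19, 0, 4, -7, 1] (depth 5)
After 'push -6': stack = [19, 0, 4, -7, 1, -6] (depth 6)
  ...
After 'drop': stack = [19, 0, 4, -7, 1, -6] (depth 6)
After 'push 5': stack = [19, 0, 4, -7, 1, -6, 5] (depth 7)
After 'sub': stack = [19, 0, 4, -7, 1, -11] (depth 6)
After 'push -9': stack = [19, 0, 4, -7, 1, -11, -9] (depth 7)
After 'push 16': stack = [19, 0, 4, -7, 1, -11, -9, 16] (depth 8)
After 'add': stack = [19, 0, 4, -7, 1, -11, 7] (depth 7)
After 'neg': stack = [19, 0, 4, -7, 1, -11, -7] (depth 7)
After 'eq': stack = [19, 0, 4, -7, 1, 0] (depth 6)
After 'lt': stack = [19, 0, 4, -7, 0] (depth 5)
After 'pick 2': stack = [19, 0, 4, -7, 0, 4] (depth 6)

Answer: 6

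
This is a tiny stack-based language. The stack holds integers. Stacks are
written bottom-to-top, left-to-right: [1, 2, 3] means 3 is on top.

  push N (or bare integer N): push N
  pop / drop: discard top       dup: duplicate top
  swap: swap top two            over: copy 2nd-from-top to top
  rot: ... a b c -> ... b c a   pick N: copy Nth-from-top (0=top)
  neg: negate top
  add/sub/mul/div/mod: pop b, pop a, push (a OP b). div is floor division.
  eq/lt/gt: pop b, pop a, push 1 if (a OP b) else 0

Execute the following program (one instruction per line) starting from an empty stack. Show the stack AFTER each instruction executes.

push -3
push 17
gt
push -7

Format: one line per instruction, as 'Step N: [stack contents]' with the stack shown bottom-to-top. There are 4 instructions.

Step 1: [-3]
Step 2: [-3, 17]
Step 3: [0]
Step 4: [0, -7]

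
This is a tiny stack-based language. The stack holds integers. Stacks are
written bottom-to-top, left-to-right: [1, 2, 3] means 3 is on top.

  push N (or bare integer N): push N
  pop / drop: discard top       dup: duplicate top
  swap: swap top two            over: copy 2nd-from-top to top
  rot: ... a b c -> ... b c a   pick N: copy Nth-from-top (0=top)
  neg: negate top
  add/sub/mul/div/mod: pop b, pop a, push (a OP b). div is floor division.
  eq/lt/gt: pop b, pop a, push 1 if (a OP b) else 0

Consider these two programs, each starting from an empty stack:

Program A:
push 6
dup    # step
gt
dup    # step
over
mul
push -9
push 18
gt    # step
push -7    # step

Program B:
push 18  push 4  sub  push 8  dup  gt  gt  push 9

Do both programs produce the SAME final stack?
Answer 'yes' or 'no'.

Answer: no

Derivation:
Program A trace:
  After 'push 6': [6]
  After 'dup': [6, 6]
  After 'gt': [0]
  After 'dup': [0, 0]
  After 'over': [0, 0, 0]
  After 'mul': [0, 0]
  After 'push -9': [0, 0, -9]
  After 'push 18': [0, 0, -9, 18]
  After 'gt': [0, 0, 0]
  After 'push -7': [0, 0, 0, -7]
Program A final stack: [0, 0, 0, -7]

Program B trace:
  After 'push 18': [18]
  After 'push 4': [18, 4]
  After 'sub': [14]
  After 'push 8': [14, 8]
  After 'dup': [14, 8, 8]
  After 'gt': [14, 0]
  After 'gt': [1]
  After 'push 9': [1, 9]
Program B final stack: [1, 9]
Same: no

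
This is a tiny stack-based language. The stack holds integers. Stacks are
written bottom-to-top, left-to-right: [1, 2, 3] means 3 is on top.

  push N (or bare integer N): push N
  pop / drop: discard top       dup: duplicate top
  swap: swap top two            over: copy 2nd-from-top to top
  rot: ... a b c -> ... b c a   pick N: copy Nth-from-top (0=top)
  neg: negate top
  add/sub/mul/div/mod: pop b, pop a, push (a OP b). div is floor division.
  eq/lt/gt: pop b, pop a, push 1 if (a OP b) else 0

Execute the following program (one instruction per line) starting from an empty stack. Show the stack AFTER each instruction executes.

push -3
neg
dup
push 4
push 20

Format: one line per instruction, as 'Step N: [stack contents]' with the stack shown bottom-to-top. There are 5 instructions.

Step 1: [-3]
Step 2: [3]
Step 3: [3, 3]
Step 4: [3, 3, 4]
Step 5: [3, 3, 4, 20]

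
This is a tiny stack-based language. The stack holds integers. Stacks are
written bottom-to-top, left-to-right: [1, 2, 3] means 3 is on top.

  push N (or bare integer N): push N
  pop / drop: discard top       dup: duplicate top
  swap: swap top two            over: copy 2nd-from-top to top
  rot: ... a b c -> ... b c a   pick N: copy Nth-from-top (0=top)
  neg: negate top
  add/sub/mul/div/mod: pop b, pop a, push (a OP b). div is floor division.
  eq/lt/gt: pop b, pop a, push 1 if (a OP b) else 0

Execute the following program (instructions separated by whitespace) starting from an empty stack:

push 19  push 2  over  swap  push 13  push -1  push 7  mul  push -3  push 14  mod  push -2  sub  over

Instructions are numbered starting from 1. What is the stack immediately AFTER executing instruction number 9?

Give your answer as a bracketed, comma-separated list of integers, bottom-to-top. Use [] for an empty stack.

Step 1 ('push 19'): [19]
Step 2 ('push 2'): [19, 2]
Step 3 ('over'): [19, 2, 19]
Step 4 ('swap'): [19, 19, 2]
Step 5 ('push 13'): [19, 19, 2, 13]
Step 6 ('push -1'): [19, 19, 2, 13, -1]
Step 7 ('push 7'): [19, 19, 2, 13, -1, 7]
Step 8 ('mul'): [19, 19, 2, 13, -7]
Step 9 ('push -3'): [19, 19, 2, 13, -7, -3]

Answer: [19, 19, 2, 13, -7, -3]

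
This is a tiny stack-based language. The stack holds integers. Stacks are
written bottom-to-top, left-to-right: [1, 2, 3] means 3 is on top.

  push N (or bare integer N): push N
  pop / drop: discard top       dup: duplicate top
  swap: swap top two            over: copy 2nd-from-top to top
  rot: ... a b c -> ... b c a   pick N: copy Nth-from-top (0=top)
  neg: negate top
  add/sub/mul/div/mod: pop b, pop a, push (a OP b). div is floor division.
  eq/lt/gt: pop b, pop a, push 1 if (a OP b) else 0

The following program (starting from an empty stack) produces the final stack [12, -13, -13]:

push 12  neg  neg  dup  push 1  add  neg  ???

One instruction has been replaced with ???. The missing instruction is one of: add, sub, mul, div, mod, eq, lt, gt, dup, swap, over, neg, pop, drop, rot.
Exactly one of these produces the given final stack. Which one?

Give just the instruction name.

Stack before ???: [12, -13]
Stack after ???:  [12, -13, -13]
The instruction that transforms [12, -13] -> [12, -13, -13] is: dup

Answer: dup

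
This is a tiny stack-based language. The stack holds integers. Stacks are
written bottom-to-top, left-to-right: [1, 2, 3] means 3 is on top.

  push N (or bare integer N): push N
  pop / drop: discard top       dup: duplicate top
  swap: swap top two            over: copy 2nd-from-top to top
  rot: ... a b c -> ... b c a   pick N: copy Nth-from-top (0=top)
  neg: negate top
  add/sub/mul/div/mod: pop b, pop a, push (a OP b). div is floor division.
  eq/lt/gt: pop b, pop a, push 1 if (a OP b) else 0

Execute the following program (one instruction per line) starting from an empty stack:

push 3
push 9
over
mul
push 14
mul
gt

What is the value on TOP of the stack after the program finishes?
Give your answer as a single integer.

Answer: 0

Derivation:
After 'push 3': [3]
After 'push 9': [3, 9]
After 'over': [3, 9, 3]
After 'mul': [3, 27]
After 'push 14': [3, 27, 14]
After 'mul': [3, 378]
After 'gt': [0]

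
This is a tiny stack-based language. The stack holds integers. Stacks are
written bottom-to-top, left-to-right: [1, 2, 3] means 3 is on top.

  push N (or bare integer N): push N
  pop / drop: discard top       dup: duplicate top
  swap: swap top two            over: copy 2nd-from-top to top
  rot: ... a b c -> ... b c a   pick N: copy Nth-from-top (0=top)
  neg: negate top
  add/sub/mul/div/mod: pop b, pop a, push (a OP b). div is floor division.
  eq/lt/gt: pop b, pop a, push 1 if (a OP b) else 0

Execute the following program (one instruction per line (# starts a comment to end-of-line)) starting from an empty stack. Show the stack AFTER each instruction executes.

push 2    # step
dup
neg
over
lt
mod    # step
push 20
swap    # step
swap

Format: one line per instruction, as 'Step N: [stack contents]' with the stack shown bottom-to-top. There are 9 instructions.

Step 1: [2]
Step 2: [2, 2]
Step 3: [2, -2]
Step 4: [2, -2, 2]
Step 5: [2, 1]
Step 6: [0]
Step 7: [0, 20]
Step 8: [20, 0]
Step 9: [0, 20]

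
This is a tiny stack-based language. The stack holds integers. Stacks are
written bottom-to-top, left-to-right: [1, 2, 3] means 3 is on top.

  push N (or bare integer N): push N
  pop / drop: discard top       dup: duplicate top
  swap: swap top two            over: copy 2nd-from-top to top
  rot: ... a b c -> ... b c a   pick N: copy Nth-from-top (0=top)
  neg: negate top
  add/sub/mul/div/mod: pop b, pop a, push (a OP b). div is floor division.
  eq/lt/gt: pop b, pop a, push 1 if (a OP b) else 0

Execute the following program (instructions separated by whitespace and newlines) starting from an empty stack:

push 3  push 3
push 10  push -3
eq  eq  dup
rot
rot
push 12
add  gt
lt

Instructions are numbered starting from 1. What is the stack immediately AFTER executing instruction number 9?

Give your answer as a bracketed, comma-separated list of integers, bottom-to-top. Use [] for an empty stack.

Answer: [0, 3, 0]

Derivation:
Step 1 ('push 3'): [3]
Step 2 ('push 3'): [3, 3]
Step 3 ('push 10'): [3, 3, 10]
Step 4 ('push -3'): [3, 3, 10, -3]
Step 5 ('eq'): [3, 3, 0]
Step 6 ('eq'): [3, 0]
Step 7 ('dup'): [3, 0, 0]
Step 8 ('rot'): [0, 0, 3]
Step 9 ('rot'): [0, 3, 0]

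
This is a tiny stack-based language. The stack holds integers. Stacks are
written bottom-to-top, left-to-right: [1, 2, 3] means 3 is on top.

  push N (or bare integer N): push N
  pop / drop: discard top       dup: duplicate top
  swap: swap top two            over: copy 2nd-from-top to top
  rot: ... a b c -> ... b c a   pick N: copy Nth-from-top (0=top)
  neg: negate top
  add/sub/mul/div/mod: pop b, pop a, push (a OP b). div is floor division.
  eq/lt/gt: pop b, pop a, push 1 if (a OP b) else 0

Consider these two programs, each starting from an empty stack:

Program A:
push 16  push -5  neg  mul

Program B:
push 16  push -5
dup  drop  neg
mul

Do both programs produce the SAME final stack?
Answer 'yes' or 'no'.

Answer: yes

Derivation:
Program A trace:
  After 'push 16': [16]
  After 'push -5': [16, -5]
  After 'neg': [16, 5]
  After 'mul': [80]
Program A final stack: [80]

Program B trace:
  After 'push 16': [16]
  After 'push -5': [16, -5]
  After 'dup': [16, -5, -5]
  After 'drop': [16, -5]
  After 'neg': [16, 5]
  After 'mul': [80]
Program B final stack: [80]
Same: yes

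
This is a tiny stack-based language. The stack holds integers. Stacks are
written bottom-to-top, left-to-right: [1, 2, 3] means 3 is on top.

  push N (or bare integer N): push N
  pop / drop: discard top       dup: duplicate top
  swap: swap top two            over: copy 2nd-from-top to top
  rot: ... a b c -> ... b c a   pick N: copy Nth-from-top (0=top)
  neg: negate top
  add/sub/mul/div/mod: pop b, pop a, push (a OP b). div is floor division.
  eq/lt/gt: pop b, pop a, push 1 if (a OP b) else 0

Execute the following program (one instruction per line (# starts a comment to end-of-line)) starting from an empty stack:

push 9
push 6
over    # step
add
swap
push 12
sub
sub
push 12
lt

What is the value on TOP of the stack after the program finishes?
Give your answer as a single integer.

Answer: 0

Derivation:
After 'push 9': [9]
After 'push 6': [9, 6]
After 'over': [9, 6, 9]
After 'add': [9, 15]
After 'swap': [15, 9]
After 'push 12': [15, 9, 12]
After 'sub': [15, -3]
After 'sub': [18]
After 'push 12': [18, 12]
After 'lt': [0]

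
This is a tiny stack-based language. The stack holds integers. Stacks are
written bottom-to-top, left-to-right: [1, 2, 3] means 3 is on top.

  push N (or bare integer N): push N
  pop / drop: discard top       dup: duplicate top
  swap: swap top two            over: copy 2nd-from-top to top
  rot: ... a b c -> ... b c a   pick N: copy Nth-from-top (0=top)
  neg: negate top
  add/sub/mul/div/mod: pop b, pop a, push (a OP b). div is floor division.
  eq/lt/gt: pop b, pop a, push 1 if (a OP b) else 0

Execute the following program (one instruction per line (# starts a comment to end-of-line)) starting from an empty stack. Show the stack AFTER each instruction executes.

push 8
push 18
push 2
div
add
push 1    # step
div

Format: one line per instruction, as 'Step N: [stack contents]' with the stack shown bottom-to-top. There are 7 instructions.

Step 1: [8]
Step 2: [8, 18]
Step 3: [8, 18, 2]
Step 4: [8, 9]
Step 5: [17]
Step 6: [17, 1]
Step 7: [17]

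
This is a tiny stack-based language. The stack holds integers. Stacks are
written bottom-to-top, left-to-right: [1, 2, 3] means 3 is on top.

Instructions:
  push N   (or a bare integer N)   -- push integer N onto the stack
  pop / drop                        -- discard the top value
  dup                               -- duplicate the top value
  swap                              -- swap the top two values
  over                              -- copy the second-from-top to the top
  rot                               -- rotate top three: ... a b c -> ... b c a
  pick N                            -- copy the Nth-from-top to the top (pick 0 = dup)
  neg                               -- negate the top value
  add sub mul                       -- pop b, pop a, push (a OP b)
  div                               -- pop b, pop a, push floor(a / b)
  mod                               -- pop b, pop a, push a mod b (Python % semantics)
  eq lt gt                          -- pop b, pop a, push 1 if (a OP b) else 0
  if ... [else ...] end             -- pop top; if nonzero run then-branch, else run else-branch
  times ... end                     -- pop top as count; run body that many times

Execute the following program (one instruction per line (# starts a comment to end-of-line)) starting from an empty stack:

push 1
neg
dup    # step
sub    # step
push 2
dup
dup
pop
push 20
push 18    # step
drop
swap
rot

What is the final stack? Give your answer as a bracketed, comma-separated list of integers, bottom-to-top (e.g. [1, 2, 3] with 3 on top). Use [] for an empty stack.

Answer: [0, 20, 2, 2]

Derivation:
After 'push 1': [1]
After 'neg': [-1]
After 'dup': [-1, -1]
After 'sub': [0]
After 'push 2': [0, 2]
After 'dup': [0, 2, 2]
After 'dup': [0, 2, 2, 2]
After 'pop': [0, 2, 2]
After 'push 20': [0, 2, 2, 20]
After 'push 18': [0, 2, 2, 20, 18]
After 'drop': [0, 2, 2, 20]
After 'swap': [0, 2, 20, 2]
After 'rot': [0, 20, 2, 2]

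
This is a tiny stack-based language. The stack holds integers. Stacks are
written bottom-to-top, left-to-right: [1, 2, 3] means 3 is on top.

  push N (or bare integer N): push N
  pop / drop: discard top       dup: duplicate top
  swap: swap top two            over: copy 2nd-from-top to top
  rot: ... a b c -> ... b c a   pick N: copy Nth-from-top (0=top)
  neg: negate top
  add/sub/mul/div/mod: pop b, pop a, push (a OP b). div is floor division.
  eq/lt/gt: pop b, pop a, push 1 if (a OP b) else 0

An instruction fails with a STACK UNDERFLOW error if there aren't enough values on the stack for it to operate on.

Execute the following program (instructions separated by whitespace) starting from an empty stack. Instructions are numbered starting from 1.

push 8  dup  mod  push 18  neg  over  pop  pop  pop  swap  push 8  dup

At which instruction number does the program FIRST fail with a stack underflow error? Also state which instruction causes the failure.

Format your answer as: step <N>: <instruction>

Answer: step 10: swap

Derivation:
Step 1 ('push 8'): stack = [8], depth = 1
Step 2 ('dup'): stack = [8, 8], depth = 2
Step 3 ('mod'): stack = [0], depth = 1
Step 4 ('push 18'): stack = [0, 18], depth = 2
Step 5 ('neg'): stack = [0, -18], depth = 2
Step 6 ('over'): stack = [0, -18, 0], depth = 3
Step 7 ('pop'): stack = [0, -18], depth = 2
Step 8 ('pop'): stack = [0], depth = 1
Step 9 ('pop'): stack = [], depth = 0
Step 10 ('swap'): needs 2 value(s) but depth is 0 — STACK UNDERFLOW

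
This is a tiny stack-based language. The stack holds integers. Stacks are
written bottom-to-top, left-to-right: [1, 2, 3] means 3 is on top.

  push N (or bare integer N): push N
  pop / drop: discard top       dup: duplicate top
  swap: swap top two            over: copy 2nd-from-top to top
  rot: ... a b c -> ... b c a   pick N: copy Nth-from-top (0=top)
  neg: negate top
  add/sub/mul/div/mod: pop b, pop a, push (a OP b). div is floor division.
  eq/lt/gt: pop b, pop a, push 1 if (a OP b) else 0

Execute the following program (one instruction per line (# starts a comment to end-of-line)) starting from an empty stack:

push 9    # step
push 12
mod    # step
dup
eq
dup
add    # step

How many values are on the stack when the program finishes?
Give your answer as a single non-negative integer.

Answer: 1

Derivation:
After 'push 9': stack = [9] (depth 1)
After 'push 12': stack = [9, 12] (depth 2)
After 'mod': stack = [9] (depth 1)
After 'dup': stack = [9, 9] (depth 2)
After 'eq': stack = [1] (depth 1)
After 'dup': stack = [1, 1] (depth 2)
After 'add': stack = [2] (depth 1)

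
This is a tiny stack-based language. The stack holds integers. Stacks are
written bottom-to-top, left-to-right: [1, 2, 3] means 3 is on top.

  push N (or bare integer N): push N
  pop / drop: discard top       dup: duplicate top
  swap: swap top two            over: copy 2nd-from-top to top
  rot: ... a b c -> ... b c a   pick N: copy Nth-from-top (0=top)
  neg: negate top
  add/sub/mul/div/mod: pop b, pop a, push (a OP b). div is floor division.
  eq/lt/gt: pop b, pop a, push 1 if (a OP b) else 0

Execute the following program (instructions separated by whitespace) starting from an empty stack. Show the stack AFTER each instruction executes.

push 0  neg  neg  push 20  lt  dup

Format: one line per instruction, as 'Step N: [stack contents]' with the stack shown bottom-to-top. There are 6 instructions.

Step 1: [0]
Step 2: [0]
Step 3: [0]
Step 4: [0, 20]
Step 5: [1]
Step 6: [1, 1]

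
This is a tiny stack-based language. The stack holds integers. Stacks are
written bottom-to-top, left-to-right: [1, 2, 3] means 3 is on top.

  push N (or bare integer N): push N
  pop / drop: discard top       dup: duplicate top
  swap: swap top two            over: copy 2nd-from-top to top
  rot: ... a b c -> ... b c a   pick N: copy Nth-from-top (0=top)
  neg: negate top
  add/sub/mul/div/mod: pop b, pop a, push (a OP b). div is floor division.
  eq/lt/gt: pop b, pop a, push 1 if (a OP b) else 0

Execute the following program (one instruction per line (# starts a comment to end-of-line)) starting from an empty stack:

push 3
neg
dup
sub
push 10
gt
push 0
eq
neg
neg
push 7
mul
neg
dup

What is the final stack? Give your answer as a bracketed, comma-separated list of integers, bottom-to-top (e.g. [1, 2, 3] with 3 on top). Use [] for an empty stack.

Answer: [-7, -7]

Derivation:
After 'push 3': [3]
After 'neg': [-3]
After 'dup': [-3, -3]
After 'sub': [0]
After 'push 10': [0, 10]
After 'gt': [0]
After 'push 0': [0, 0]
After 'eq': [1]
After 'neg': [-1]
After 'neg': [1]
After 'push 7': [1, 7]
After 'mul': [7]
After 'neg': [-7]
After 'dup': [-7, -7]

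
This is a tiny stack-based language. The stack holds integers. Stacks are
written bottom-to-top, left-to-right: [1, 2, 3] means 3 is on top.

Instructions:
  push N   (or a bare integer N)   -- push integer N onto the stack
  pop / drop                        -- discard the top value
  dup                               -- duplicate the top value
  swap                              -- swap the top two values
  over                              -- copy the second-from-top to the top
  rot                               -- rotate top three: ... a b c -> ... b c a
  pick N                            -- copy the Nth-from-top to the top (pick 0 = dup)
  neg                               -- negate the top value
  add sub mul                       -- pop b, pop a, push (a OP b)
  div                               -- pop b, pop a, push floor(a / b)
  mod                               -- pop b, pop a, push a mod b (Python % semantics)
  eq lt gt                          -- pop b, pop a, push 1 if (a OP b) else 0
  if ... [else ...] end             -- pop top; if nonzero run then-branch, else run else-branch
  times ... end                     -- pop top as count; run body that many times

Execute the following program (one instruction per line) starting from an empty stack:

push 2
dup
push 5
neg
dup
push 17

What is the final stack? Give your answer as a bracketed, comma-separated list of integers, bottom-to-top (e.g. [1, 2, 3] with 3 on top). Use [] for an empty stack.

After 'push 2': [2]
After 'dup': [2, 2]
After 'push 5': [2, 2, 5]
After 'neg': [2, 2, -5]
After 'dup': [2, 2, -5, -5]
After 'push 17': [2, 2, -5, -5, 17]

Answer: [2, 2, -5, -5, 17]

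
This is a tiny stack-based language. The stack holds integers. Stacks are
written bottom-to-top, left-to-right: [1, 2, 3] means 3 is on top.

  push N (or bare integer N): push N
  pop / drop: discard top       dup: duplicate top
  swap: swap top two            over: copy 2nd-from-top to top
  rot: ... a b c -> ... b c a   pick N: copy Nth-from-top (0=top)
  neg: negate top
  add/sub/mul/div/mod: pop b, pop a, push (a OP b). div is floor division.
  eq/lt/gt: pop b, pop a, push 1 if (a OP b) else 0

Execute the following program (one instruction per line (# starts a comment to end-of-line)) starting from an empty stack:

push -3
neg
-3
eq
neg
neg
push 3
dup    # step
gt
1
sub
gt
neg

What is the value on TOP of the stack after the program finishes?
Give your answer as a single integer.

Answer: -1

Derivation:
After 'push -3': [-3]
After 'neg': [3]
After 'push -3': [3, -3]
After 'eq': [0]
After 'neg': [0]
After 'neg': [0]
After 'push 3': [0, 3]
After 'dup': [0, 3, 3]
After 'gt': [0, 0]
After 'push 1': [0, 0, 1]
After 'sub': [0, -1]
After 'gt': [1]
After 'neg': [-1]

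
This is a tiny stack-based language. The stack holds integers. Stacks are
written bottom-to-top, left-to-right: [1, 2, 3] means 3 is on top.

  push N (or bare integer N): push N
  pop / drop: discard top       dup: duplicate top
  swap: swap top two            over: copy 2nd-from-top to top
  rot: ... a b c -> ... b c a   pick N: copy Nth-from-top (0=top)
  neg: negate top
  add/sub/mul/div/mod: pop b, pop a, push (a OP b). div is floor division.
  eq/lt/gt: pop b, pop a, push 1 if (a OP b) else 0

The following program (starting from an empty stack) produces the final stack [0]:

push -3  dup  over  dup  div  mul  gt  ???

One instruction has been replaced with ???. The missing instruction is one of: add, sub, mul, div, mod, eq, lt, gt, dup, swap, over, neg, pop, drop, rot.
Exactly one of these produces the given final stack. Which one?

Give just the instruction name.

Stack before ???: [0]
Stack after ???:  [0]
The instruction that transforms [0] -> [0] is: neg

Answer: neg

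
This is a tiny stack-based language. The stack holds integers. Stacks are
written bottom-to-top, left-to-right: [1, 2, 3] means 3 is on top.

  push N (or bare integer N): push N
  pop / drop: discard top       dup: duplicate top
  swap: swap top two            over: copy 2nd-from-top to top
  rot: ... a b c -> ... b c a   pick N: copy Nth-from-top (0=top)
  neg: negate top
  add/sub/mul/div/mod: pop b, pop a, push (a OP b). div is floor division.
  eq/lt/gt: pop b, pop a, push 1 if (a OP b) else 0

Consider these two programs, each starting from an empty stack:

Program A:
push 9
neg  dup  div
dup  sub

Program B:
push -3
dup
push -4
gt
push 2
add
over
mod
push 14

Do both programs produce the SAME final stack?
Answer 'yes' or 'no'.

Answer: no

Derivation:
Program A trace:
  After 'push 9': [9]
  After 'neg': [-9]
  After 'dup': [-9, -9]
  After 'div': [1]
  After 'dup': [1, 1]
  After 'sub': [0]
Program A final stack: [0]

Program B trace:
  After 'push -3': [-3]
  After 'dup': [-3, -3]
  After 'push -4': [-3, -3, -4]
  After 'gt': [-3, 1]
  After 'push 2': [-3, 1, 2]
  After 'add': [-3, 3]
  After 'over': [-3, 3, -3]
  After 'mod': [-3, 0]
  After 'push 14': [-3, 0, 14]
Program B final stack: [-3, 0, 14]
Same: no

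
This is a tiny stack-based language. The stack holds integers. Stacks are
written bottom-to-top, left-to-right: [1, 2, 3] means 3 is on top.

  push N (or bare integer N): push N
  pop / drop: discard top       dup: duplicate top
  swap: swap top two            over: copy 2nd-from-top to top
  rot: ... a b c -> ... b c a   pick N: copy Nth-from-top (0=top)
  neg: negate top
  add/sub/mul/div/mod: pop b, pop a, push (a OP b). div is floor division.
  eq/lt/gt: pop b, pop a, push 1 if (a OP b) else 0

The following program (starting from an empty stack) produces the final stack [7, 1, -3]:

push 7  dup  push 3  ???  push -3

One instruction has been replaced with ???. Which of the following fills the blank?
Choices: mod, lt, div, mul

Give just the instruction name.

Stack before ???: [7, 7, 3]
Stack after ???:  [7, 1]
Checking each choice:
  mod: MATCH
  lt: produces [7, 0, -3]
  div: produces [7, 2, -3]
  mul: produces [7, 21, -3]


Answer: mod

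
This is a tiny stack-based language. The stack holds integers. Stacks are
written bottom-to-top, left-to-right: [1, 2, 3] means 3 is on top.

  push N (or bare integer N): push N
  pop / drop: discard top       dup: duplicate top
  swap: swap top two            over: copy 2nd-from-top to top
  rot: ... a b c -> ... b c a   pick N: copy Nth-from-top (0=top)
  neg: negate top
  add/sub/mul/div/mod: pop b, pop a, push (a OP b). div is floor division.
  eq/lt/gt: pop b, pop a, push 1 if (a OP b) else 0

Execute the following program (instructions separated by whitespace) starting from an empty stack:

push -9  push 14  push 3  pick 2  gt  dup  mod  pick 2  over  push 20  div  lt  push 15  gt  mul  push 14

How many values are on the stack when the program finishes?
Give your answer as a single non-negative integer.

After 'push -9': stack = [-9] (depth 1)
After 'push 14': stack = [-9, 14] (depth 2)
After 'push 3': stack = [-9, 14, 3] (depth 3)
After 'pick 2': stack = [-9, 14, 3, -9] (depth 4)
After 'gt': stack = [-9, 14, 1] (depth 3)
After 'dup': stack = [-9, 14, 1, 1] (depth 4)
After 'mod': stack = [-9, 14, 0] (depth 3)
After 'pick 2': stack = [-9, 14, 0, -9] (depth 4)
After 'over': stack = [-9, 14, 0, -9, 0] (depth 5)
After 'push 20': stack = [-9, 14, 0, -9, 0, 20] (depth 6)
After 'div': stack = [-9, 14, 0, -9, 0] (depth 5)
After 'lt': stack = [-9, 14, 0, 1] (depth 4)
After 'push 15': stack = [-9, 14, 0, 1, 15] (depth 5)
After 'gt': stack = [-9, 14, 0, 0] (depth 4)
After 'mul': stack = [-9, 14, 0] (depth 3)
After 'push 14': stack = [-9, 14, 0, 14] (depth 4)

Answer: 4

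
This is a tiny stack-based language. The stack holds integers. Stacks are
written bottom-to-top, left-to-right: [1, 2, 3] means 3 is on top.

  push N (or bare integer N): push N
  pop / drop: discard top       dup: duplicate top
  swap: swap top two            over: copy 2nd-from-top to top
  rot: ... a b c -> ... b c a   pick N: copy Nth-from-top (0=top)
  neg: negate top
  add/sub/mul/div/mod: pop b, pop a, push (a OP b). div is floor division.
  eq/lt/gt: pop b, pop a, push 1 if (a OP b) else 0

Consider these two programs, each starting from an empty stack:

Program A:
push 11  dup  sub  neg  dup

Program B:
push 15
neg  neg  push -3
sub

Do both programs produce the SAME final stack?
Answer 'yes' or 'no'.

Answer: no

Derivation:
Program A trace:
  After 'push 11': [11]
  After 'dup': [11, 11]
  After 'sub': [0]
  After 'neg': [0]
  After 'dup': [0, 0]
Program A final stack: [0, 0]

Program B trace:
  After 'push 15': [15]
  After 'neg': [-15]
  After 'neg': [15]
  After 'push -3': [15, -3]
  After 'sub': [18]
Program B final stack: [18]
Same: no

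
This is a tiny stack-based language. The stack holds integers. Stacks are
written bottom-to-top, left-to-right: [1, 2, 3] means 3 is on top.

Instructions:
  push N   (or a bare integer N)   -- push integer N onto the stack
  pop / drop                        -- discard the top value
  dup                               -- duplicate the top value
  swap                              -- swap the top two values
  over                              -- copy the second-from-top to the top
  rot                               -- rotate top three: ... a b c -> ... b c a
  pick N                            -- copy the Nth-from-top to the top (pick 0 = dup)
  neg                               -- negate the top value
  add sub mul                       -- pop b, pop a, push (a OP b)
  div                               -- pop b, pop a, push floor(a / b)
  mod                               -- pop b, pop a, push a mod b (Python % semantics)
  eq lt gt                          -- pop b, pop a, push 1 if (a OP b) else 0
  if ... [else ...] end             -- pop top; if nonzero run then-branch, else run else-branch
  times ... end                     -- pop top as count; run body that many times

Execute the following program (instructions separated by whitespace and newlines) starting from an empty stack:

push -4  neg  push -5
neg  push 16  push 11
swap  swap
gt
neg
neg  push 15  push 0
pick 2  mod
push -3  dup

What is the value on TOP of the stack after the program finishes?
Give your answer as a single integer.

After 'push -4': [-4]
After 'neg': [4]
After 'push -5': [4, -5]
After 'neg': [4, 5]
After 'push 16': [4, 5, 16]
After 'push 11': [4, 5, 16, 11]
After 'swap': [4, 5, 11, 16]
After 'swap': [4, 5, 16, 11]
After 'gt': [4, 5, 1]
After 'neg': [4, 5, -1]
After 'neg': [4, 5, 1]
After 'push 15': [4, 5, 1, 15]
After 'push 0': [4, 5, 1, 15, 0]
After 'pick 2': [4, 5, 1, 15, 0, 1]
After 'mod': [4, 5, 1, 15, 0]
After 'push -3': [4, 5, 1, 15, 0, -3]
After 'dup': [4, 5, 1, 15, 0, -3, -3]

Answer: -3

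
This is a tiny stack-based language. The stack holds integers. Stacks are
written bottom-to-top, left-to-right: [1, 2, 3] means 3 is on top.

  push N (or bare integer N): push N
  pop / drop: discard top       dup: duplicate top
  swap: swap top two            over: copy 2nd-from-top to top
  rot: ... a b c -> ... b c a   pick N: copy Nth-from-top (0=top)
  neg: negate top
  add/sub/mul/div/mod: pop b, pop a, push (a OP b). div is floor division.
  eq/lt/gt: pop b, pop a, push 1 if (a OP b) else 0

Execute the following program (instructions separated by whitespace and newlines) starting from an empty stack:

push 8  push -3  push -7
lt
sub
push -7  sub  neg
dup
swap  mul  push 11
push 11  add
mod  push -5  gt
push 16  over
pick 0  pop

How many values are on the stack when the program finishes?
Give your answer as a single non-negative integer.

Answer: 3

Derivation:
After 'push 8': stack = [8] (depth 1)
After 'push -3': stack = [8, -3] (depth 2)
After 'push -7': stack = [8, -3, -7] (depth 3)
After 'lt': stack = [8, 0] (depth 2)
After 'sub': stack = [8] (depth 1)
After 'push -7': stack = [8, -7] (depth 2)
After 'sub': stack = [15] (depth 1)
After 'neg': stack = [-15] (depth 1)
After 'dup': stack = [-15, -15] (depth 2)
After 'swap': stack = [-15, -15] (depth 2)
  ...
After 'push 11': stack = [225, 11] (depth 2)
After 'push 11': stack = [225, 11, 11] (depth 3)
After 'add': stack = [225, 22] (depth 2)
After 'mod': stack = [5] (depth 1)
After 'push -5': stack = [5, -5] (depth 2)
After 'gt': stack = [1] (depth 1)
After 'push 16': stack = [1, 16] (depth 2)
After 'over': stack = [1, 16, 1] (depth 3)
After 'pick 0': stack = [1, 16, 1, 1] (depth 4)
After 'pop': stack = [1, 16, 1] (depth 3)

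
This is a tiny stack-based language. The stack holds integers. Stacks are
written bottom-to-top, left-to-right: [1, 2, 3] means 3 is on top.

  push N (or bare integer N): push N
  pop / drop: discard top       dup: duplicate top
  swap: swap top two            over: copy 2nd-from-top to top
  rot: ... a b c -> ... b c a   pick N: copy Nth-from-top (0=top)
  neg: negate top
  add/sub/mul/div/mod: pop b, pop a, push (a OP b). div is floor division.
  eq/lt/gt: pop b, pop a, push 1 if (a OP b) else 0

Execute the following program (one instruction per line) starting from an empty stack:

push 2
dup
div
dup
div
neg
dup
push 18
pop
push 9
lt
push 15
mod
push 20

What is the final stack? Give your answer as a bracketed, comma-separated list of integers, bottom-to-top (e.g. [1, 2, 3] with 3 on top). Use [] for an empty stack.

After 'push 2': [2]
After 'dup': [2, 2]
After 'div': [1]
After 'dup': [1, 1]
After 'div': [1]
After 'neg': [-1]
After 'dup': [-1, -1]
After 'push 18': [-1, -1, 18]
After 'pop': [-1, -1]
After 'push 9': [-1, -1, 9]
After 'lt': [-1, 1]
After 'push 15': [-1, 1, 15]
After 'mod': [-1, 1]
After 'push 20': [-1, 1, 20]

Answer: [-1, 1, 20]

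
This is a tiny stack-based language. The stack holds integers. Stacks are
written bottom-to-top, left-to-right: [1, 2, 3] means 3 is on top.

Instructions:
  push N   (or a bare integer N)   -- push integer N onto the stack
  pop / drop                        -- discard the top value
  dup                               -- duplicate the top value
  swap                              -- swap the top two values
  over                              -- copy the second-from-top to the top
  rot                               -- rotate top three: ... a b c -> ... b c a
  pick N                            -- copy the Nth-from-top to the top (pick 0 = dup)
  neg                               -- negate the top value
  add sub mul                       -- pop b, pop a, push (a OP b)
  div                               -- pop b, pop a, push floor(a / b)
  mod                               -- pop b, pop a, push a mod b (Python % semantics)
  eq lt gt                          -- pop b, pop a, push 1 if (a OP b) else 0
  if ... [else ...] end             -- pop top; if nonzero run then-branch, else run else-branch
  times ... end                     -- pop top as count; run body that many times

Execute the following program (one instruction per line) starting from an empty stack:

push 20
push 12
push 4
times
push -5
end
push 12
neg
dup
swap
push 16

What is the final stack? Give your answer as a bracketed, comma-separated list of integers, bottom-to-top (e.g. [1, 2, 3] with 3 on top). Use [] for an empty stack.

Answer: [20, 12, -5, -5, -5, -5, -12, -12, 16]

Derivation:
After 'push 20': [20]
After 'push 12': [20, 12]
After 'push 4': [20, 12, 4]
After 'times': [20, 12]
After 'push -5': [20, 12, -5]
After 'push -5': [20, 12, -5, -5]
After 'push -5': [20, 12, -5, -5, -5]
After 'push -5': [20, 12, -5, -5, -5, -5]
After 'push 12': [20, 12, -5, -5, -5, -5, 12]
After 'neg': [20, 12, -5, -5, -5, -5, -12]
After 'dup': [20, 12, -5, -5, -5, -5, -12, -12]
After 'swap': [20, 12, -5, -5, -5, -5, -12, -12]
After 'push 16': [20, 12, -5, -5, -5, -5, -12, -12, 16]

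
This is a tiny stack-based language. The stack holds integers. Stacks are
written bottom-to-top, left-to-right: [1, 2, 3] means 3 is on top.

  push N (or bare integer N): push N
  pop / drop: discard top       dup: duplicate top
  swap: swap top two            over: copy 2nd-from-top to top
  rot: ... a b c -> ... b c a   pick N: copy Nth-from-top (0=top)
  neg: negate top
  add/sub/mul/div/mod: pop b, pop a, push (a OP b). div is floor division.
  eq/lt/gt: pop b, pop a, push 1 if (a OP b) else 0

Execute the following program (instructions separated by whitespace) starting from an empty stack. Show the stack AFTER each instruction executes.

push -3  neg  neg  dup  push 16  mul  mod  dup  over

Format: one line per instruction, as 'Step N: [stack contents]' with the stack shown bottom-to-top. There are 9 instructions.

Step 1: [-3]
Step 2: [3]
Step 3: [-3]
Step 4: [-3, -3]
Step 5: [-3, -3, 16]
Step 6: [-3, -48]
Step 7: [-3]
Step 8: [-3, -3]
Step 9: [-3, -3, -3]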